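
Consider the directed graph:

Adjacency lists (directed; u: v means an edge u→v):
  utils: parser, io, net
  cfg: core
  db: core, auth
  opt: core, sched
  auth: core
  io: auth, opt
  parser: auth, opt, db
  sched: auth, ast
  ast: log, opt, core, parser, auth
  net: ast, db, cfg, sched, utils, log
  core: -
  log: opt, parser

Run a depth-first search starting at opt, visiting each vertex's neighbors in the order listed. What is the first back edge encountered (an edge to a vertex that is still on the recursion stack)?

log→opt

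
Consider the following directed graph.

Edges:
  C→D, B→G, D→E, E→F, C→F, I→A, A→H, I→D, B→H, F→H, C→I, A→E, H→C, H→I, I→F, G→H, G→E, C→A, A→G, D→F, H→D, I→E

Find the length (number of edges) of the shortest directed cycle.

For each vertex v, BFS finds the shortest path from v back to v.
The shortest such closed walk is H → I → F → H, length 3.

3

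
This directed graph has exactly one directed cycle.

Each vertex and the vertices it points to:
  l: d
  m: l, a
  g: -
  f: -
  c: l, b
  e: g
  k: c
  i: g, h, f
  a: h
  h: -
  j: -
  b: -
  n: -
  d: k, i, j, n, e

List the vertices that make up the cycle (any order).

c, d, k, l

DFS with gray/black marking from l:
l gray
  d gray
    k gray
      c gray
        c→l: l is gray → back edge
Back edge closes the cycle l → d → k → c → l; its vertices are {c, d, k, l}.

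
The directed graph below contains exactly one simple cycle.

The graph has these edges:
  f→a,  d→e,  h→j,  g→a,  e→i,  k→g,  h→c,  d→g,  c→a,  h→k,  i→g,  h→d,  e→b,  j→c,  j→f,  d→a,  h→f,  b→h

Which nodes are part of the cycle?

b, d, e, h

DFS with gray/black marking from h:
h gray
  j gray
    c gray
      a gray
      a black
    c black
    f gray
      f→a: a black — skip
    f black
  j black
  k gray
    g gray
      g→a: a black — skip
    g black
  k black
  h→f: f black — skip
  h→c: c black — skip
  d gray
    d→g: g black — skip
    e gray
      b gray
        b→h: h is gray → back edge
Back edge closes the cycle h → d → e → b → h; its vertices are {b, d, e, h}.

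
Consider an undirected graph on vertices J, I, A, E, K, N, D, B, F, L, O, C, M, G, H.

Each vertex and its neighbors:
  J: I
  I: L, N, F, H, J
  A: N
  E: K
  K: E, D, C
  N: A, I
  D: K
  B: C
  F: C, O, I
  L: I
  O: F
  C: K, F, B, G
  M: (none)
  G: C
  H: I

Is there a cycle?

No

DFS, tracking each vertex's parent; an edge to a visited non-parent vertex closes a cycle.
Start from M:
visit M (parent –)
visit J (parent –)
  visit I (parent J)
    visit L (parent I)
      L–I: parent, skip
    visit N (parent I)
      visit A (parent N)
        A–N: parent, skip
      N–I: parent, skip
    visit F (parent I)
      visit C (parent F)
        visit K (parent C)
          visit E (parent K)
            E–K: parent, skip
          visit D (parent K)
            D–K: parent, skip
          K–C: parent, skip
        C–F: parent, skip
        visit B (parent C)
          B–C: parent, skip
        visit G (parent C)
          G–C: parent, skip
      visit O (parent F)
        O–F: parent, skip
      F–I: parent, skip
    visit H (parent I)
      H–I: parent, skip
    I–J: parent, skip
No non-parent visited neighbor found — the graph is a forest.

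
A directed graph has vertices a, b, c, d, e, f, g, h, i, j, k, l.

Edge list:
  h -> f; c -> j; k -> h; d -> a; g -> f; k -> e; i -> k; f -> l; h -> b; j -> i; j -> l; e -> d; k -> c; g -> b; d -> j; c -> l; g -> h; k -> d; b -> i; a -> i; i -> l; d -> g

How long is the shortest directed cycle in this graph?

For each vertex v, BFS finds the shortest path from v back to v.
The shortest such closed walk is k → h → b → i → k, length 4.

4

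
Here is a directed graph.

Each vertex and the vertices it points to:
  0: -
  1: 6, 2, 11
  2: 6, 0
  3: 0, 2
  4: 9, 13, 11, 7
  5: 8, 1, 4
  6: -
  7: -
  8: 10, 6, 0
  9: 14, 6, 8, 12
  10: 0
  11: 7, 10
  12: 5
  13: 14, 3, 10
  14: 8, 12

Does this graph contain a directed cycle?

DFS with white/gray/black marking, starting from 11:
11 gray
  7 gray
  7 black
  10 gray
    0 gray
    0 black
  10 black
11 black
1 gray
  6 gray
  6 black
  2 gray
    2→6: 6 black — skip
    2→0: 0 black — skip
  2 black
  1→11: 11 black — skip
1 black
3 gray
  3→0: 0 black — skip
  3→2: 2 black — skip
3 black
4 gray
  9 gray
    14 gray
      8 gray
        8→10: 10 black — skip
        8→6: 6 black — skip
        8→0: 0 black — skip
      8 black
      12 gray
        5 gray
          5→8: 8 black — skip
          5→1: 1 black — skip
          5→4: 4 is gray → back edge
Back edge found, so a cycle exists: 4 → 9 → 14 → 12 → 5 → 4.

Yes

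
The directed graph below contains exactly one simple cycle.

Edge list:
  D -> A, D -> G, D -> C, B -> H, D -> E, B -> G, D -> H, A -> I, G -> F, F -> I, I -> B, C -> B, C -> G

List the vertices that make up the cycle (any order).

DFS with gray/black marking from B:
B gray
  H gray
  H black
  G gray
    F gray
      I gray
        I→B: B is gray → back edge
Back edge closes the cycle B → G → F → I → B; its vertices are {B, F, G, I}.

B, F, G, I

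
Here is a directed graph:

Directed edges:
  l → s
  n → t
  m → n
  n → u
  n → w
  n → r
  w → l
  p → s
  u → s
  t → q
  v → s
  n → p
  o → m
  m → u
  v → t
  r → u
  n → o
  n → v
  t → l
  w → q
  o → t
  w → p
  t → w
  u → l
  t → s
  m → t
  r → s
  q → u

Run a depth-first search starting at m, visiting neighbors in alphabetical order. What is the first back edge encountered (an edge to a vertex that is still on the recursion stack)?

o->m

DFS from m (visiting neighbors in alphabetical order); mark gray on enter, black on exit:
m gray
  n gray
    o gray
      o→m: m is gray → back edge
First back edge: o → m.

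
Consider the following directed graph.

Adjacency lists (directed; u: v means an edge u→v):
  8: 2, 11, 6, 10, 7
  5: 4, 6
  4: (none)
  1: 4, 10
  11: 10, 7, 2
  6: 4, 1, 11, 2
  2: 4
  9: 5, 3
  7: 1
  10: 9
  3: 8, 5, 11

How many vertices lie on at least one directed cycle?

A vertex is on a directed cycle iff it belongs to a strongly connected component of size ≥ 2 (or has a self-loop).
The vertices on cycles are {1, 3, 5, 6, 7, 8, 9, 10, 11} — 9 in total.

9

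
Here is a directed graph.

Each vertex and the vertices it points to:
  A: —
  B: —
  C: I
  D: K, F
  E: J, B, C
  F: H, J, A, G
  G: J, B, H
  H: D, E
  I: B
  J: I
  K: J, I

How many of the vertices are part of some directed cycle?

A vertex is on a directed cycle iff it belongs to a strongly connected component of size ≥ 2 (or has a self-loop).
The vertices on cycles are {D, F, G, H} — 4 in total.

4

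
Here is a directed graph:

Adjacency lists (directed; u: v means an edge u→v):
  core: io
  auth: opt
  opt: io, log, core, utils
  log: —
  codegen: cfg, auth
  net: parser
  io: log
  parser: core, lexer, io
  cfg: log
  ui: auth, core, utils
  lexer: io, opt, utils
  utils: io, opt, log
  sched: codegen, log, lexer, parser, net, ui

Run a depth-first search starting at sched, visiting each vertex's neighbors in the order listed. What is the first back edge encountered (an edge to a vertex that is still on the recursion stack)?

utils->opt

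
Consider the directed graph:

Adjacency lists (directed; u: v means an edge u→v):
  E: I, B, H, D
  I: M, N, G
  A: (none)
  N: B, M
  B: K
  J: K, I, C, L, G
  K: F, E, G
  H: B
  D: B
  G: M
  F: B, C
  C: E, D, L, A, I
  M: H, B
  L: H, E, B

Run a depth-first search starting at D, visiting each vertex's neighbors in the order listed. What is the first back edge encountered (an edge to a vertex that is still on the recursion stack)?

F->B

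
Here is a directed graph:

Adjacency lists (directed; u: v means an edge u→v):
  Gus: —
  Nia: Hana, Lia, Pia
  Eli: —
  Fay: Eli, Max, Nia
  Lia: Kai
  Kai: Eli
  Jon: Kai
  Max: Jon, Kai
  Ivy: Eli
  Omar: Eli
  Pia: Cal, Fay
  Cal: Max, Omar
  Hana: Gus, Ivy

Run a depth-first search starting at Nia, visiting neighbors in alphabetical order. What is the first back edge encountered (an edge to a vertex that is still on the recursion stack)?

Fay->Nia

DFS from Nia (visiting neighbors in alphabetical order); mark gray on enter, black on exit:
Nia gray
  Hana gray
    Gus gray
    Gus black
    Ivy gray
      Eli gray
      Eli black
    Ivy black
  Hana black
  Lia gray
    Kai gray
      Kai→Eli: Eli black — skip
    Kai black
  Lia black
  Pia gray
    Cal gray
      Max gray
        Jon gray
          Jon→Kai: Kai black — skip
        Jon black
        Max→Kai: Kai black — skip
      Max black
      Omar gray
        Omar→Eli: Eli black — skip
      Omar black
    Cal black
    Fay gray
      Fay→Eli: Eli black — skip
      Fay→Max: Max black — skip
      Fay→Nia: Nia is gray → back edge
First back edge: Fay → Nia.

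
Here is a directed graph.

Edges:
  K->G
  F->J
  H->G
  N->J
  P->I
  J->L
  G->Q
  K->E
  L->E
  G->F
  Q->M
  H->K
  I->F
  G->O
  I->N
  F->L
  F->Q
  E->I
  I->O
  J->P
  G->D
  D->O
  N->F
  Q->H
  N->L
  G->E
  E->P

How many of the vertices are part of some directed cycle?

11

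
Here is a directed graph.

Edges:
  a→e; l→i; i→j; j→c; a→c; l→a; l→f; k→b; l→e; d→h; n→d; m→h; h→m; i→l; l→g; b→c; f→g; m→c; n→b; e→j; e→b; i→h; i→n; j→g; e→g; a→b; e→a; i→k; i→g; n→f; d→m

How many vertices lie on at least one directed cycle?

A vertex is on a directed cycle iff it belongs to a strongly connected component of size ≥ 2 (or has a self-loop).
The vertices on cycles are {a, e, h, i, l, m} — 6 in total.

6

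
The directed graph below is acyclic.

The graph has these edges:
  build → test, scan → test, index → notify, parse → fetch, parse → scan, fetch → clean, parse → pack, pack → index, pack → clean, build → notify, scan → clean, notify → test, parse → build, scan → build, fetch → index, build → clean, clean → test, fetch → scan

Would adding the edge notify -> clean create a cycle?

No

Adding notify→clean creates a cycle iff clean can already reach notify.
Explore from clean: no path reaches notify. The graph stays acyclic.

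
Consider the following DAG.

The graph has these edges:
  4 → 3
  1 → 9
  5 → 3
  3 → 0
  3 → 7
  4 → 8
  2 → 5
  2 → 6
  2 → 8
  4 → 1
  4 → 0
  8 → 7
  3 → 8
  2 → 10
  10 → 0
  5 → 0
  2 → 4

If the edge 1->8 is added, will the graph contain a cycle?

Adding 1→8 creates a cycle iff 8 can already reach 1.
Explore from 8: no path reaches 1. The graph stays acyclic.

No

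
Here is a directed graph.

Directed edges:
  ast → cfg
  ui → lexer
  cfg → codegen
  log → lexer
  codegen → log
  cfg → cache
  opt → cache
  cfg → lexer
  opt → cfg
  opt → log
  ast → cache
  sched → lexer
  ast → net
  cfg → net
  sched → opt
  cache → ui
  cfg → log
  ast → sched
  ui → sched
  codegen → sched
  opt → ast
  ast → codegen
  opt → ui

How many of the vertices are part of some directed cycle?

7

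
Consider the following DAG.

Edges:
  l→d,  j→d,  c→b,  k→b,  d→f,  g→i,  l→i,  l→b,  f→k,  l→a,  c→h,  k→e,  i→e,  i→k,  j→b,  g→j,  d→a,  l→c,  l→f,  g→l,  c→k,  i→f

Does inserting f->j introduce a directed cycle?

Yes

Adding f→j creates a cycle iff j can already reach f.
Path from j: j → d → f.
So j → … → f → j is a cycle.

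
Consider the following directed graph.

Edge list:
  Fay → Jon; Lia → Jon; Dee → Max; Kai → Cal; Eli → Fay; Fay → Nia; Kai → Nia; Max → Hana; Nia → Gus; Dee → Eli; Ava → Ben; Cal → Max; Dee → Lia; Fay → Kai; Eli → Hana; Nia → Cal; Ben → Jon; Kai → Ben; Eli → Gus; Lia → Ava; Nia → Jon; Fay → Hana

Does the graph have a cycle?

DFS with white/gray/black marking, starting from Kai:
Kai gray
  Ben gray
    Jon gray
    Jon black
  Ben black
  Nia gray
    Nia→Jon: Jon black — skip
    Gus gray
    Gus black
    Cal gray
      Max gray
        Hana gray
        Hana black
      Max black
    Cal black
  Nia black
  Kai→Cal: Cal black — skip
Kai black
Lia gray
  Ava gray
    Ava→Ben: Ben black — skip
  Ava black
  Lia→Jon: Jon black — skip
Lia black
Fay gray
  Fay→Jon: Jon black — skip
  Fay→Nia: Nia black — skip
  Fay→Hana: Hana black — skip
  Fay→Kai: Kai black — skip
Fay black
Dee gray
  Eli gray
    Eli→Fay: Fay black — skip
    Eli→Hana: Hana black — skip
    Eli→Gus: Gus black — skip
  Eli black
  Dee→Max: Max black — skip
  Dee→Lia: Lia black — skip
Dee black
Every edge goes to a white or black vertex — no back edge, so the graph is acyclic.

No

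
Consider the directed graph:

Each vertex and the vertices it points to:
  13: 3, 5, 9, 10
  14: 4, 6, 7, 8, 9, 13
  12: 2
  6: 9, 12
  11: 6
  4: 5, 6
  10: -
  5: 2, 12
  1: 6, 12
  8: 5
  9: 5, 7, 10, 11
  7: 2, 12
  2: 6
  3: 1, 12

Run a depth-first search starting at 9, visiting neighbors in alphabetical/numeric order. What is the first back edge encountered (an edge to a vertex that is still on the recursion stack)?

6→9

DFS from 9 (visiting neighbors in alphabetical/numeric order); mark gray on enter, black on exit:
9 gray
  5 gray
    2 gray
      6 gray
        6→9: 9 is gray → back edge
First back edge: 6 → 9.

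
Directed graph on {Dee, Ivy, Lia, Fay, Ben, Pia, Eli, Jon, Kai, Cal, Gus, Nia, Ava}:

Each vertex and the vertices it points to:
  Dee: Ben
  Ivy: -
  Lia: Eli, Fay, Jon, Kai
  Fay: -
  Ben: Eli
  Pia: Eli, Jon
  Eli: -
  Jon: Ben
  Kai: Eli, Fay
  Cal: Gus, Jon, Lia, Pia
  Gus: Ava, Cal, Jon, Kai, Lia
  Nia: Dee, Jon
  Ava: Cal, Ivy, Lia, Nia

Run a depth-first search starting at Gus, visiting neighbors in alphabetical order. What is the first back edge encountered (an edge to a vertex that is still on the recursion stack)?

Cal→Gus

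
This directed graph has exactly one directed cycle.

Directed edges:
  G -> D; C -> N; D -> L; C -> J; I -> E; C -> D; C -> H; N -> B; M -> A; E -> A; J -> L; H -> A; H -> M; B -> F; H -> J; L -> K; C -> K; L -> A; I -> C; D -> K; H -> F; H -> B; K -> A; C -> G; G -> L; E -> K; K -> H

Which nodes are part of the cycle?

DFS with gray/black marking from H:
H gray
  M gray
    A gray
    A black
  M black
  B gray
    F gray
    F black
  B black
  H→A: A black — skip
  H→F: F black — skip
  J gray
    L gray
      K gray
        K→A: A black — skip
        K→H: H is gray → back edge
Back edge closes the cycle H → J → L → K → H; its vertices are {H, J, K, L}.

H, J, K, L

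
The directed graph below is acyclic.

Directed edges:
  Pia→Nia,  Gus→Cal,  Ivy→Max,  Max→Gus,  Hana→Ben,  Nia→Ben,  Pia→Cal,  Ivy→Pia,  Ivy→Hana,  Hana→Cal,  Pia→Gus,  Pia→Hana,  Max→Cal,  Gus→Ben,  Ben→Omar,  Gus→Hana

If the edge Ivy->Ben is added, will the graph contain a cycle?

Adding Ivy→Ben creates a cycle iff Ben can already reach Ivy.
Explore from Ben: no path reaches Ivy. The graph stays acyclic.

No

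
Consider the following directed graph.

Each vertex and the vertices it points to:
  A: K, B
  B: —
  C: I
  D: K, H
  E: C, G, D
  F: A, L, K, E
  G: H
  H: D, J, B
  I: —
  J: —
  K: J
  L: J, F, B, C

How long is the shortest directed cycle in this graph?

For each vertex v, BFS finds the shortest path from v back to v.
The shortest such closed walk is L → F → L, length 2.

2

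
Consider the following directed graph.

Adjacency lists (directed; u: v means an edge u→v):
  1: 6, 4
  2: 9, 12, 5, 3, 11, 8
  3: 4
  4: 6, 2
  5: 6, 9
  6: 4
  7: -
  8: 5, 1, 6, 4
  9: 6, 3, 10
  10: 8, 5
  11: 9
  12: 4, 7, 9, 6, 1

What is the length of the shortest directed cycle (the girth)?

2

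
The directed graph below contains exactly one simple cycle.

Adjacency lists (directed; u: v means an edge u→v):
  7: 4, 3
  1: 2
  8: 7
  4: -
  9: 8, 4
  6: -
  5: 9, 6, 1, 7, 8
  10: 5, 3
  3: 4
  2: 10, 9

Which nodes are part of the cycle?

DFS with gray/black marking from 10:
10 gray
  5 gray
    9 gray
      8 gray
        7 gray
          4 gray
          4 black
          3 gray
            3→4: 4 black — skip
          3 black
        7 black
      8 black
      9→4: 4 black — skip
    9 black
    6 gray
    6 black
    1 gray
      2 gray
        2→10: 10 is gray → back edge
Back edge closes the cycle 10 → 5 → 1 → 2 → 10; its vertices are {1, 2, 5, 10}.

1, 2, 5, 10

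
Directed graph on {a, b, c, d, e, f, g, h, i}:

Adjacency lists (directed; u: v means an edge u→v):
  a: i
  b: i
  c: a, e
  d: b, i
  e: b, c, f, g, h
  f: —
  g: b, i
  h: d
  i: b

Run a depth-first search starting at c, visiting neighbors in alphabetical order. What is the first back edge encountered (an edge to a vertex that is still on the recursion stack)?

b->i

DFS from c (visiting neighbors in alphabetical order); mark gray on enter, black on exit:
c gray
  a gray
    i gray
      b gray
        b→i: i is gray → back edge
First back edge: b → i.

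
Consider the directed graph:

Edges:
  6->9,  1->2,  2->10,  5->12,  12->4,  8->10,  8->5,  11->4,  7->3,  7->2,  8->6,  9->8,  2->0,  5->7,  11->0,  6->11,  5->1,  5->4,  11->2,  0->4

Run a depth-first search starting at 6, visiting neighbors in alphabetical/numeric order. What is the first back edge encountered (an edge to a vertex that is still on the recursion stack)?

8->6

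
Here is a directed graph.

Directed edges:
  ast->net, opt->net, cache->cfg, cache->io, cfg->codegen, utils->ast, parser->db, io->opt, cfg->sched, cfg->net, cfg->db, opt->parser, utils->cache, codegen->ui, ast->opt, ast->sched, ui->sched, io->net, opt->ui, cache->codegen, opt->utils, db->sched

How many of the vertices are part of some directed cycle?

5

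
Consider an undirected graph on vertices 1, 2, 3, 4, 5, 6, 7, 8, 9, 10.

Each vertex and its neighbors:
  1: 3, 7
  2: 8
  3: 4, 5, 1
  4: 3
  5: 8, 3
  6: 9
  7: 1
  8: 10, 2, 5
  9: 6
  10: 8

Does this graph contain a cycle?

No

DFS, tracking each vertex's parent; an edge to a visited non-parent vertex closes a cycle.
Start from 5:
visit 5 (parent –)
  visit 8 (parent 5)
    visit 10 (parent 8)
      10–8: parent, skip
    visit 2 (parent 8)
      2–8: parent, skip
    8–5: parent, skip
  visit 3 (parent 5)
    visit 4 (parent 3)
      4–3: parent, skip
    3–5: parent, skip
    visit 1 (parent 3)
      1–3: parent, skip
      visit 7 (parent 1)
        7–1: parent, skip
visit 6 (parent –)
  visit 9 (parent 6)
    9–6: parent, skip
No non-parent visited neighbor found — the graph is a forest.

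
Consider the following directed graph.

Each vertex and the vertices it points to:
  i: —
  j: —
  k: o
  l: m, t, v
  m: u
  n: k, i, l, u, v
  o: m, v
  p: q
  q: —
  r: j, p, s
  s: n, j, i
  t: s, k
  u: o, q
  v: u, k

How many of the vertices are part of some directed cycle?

9

A vertex is on a directed cycle iff it belongs to a strongly connected component of size ≥ 2 (or has a self-loop).
The vertices on cycles are {k, l, m, n, o, s, t, u, v} — 9 in total.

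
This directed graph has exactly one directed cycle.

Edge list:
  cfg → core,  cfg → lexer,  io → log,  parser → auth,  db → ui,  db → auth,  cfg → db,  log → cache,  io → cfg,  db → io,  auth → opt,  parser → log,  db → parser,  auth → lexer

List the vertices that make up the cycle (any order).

DFS with gray/black marking from db:
db gray
  ui gray
  ui black
  io gray
    cfg gray
      cfg→db: db is gray → back edge
Back edge closes the cycle db → io → cfg → db; its vertices are {db, io, cfg}.

db, io, cfg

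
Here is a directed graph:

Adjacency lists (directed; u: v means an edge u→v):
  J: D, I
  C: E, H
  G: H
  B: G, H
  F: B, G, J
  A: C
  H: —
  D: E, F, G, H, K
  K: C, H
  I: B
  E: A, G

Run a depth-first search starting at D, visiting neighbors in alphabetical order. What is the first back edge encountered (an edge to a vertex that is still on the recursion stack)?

C→E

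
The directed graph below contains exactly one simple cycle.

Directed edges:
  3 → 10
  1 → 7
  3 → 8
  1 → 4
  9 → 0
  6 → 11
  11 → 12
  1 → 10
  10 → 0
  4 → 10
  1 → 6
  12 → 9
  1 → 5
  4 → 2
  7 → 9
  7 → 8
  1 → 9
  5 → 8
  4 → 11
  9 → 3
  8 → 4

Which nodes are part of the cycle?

3, 4, 8, 9, 11, 12

DFS with gray/black marking from 4:
4 gray
  2 gray
  2 black
  11 gray
    12 gray
      9 gray
        3 gray
          8 gray
            8→4: 4 is gray → back edge
Back edge closes the cycle 4 → 11 → 12 → 9 → 3 → 8 → 4; its vertices are {3, 4, 8, 9, 11, 12}.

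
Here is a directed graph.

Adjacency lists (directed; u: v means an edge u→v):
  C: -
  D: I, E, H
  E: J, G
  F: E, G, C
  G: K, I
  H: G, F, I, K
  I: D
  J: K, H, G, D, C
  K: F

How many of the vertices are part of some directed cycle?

8

A vertex is on a directed cycle iff it belongs to a strongly connected component of size ≥ 2 (or has a self-loop).
The vertices on cycles are {D, E, F, G, H, I, J, K} — 8 in total.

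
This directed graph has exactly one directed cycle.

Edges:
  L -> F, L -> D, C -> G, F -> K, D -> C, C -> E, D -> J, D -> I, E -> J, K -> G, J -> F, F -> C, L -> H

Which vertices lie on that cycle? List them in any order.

C, E, F, J

DFS with gray/black marking from F:
F gray
  C gray
    G gray
    G black
    E gray
      J gray
        J→F: F is gray → back edge
Back edge closes the cycle F → C → E → J → F; its vertices are {C, E, F, J}.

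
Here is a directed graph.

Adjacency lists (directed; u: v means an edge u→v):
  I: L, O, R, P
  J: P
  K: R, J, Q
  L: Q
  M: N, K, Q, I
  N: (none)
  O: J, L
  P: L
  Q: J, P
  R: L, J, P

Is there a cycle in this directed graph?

Yes

DFS with white/gray/black marking, starting from O:
O gray
  J gray
    P gray
      L gray
        Q gray
          Q→J: J is gray → back edge
Back edge found, so a cycle exists: J → P → L → Q → J.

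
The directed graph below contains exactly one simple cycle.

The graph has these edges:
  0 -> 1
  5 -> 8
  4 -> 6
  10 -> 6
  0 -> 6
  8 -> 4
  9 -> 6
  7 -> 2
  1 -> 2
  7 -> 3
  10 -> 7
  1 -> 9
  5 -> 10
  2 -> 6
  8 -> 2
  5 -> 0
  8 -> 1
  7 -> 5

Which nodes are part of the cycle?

DFS with gray/black marking from 10:
10 gray
  7 gray
    3 gray
    3 black
    5 gray
      5→10: 10 is gray → back edge
Back edge closes the cycle 10 → 7 → 5 → 10; its vertices are {5, 7, 10}.

5, 7, 10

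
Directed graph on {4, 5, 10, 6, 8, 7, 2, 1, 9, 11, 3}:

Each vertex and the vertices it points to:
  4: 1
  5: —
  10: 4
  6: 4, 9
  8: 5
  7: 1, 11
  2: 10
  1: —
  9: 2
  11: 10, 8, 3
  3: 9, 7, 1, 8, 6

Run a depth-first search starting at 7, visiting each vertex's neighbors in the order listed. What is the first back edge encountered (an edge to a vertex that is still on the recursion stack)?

DFS from 7 (visiting each vertex's neighbors in the order listed); mark gray on enter, black on exit:
7 gray
  1 gray
  1 black
  11 gray
    10 gray
      4 gray
        4→1: 1 black — skip
      4 black
    10 black
    8 gray
      5 gray
      5 black
    8 black
    3 gray
      9 gray
        2 gray
          2→10: 10 black — skip
        2 black
      9 black
      3→7: 7 is gray → back edge
First back edge: 3 → 7.

3→7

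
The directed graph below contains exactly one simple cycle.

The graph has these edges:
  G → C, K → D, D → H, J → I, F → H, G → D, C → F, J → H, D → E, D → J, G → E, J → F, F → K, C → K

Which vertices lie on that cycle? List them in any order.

DFS with gray/black marking from F:
F gray
  K gray
    D gray
      E gray
      E black
      J gray
        H gray
        H black
        I gray
        I black
        J→F: F is gray → back edge
Back edge closes the cycle F → K → D → J → F; its vertices are {D, F, J, K}.

D, F, J, K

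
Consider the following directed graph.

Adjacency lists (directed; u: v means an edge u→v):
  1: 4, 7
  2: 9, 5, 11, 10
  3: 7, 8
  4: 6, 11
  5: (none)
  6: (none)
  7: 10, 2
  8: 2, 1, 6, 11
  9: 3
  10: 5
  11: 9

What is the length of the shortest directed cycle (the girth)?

For each vertex v, BFS finds the shortest path from v back to v.
The shortest such closed walk is 3 → 7 → 2 → 9 → 3, length 4.

4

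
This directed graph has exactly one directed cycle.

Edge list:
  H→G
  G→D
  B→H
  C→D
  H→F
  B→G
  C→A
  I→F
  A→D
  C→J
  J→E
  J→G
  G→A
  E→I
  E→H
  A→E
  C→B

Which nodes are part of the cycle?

A, E, G, H

DFS with gray/black marking from A:
A gray
  D gray
  D black
  E gray
    I gray
      F gray
      F black
    I black
    H gray
      G gray
        G→D: D black — skip
        G→A: A is gray → back edge
Back edge closes the cycle A → E → H → G → A; its vertices are {A, E, G, H}.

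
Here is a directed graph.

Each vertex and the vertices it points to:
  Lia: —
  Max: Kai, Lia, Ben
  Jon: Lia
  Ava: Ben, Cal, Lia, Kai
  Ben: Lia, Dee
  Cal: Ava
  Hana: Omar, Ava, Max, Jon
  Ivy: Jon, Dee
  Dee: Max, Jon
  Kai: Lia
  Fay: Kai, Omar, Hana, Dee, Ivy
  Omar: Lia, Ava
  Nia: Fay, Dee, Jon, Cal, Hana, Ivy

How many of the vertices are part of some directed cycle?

A vertex is on a directed cycle iff it belongs to a strongly connected component of size ≥ 2 (or has a self-loop).
The vertices on cycles are {Ava, Ben, Cal, Dee, Max} — 5 in total.

5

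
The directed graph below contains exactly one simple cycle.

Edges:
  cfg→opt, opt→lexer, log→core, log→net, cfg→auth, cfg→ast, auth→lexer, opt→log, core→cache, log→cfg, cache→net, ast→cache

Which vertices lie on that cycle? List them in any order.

cfg, log, opt

DFS with gray/black marking from cfg:
cfg gray
  auth gray
    lexer gray
    lexer black
  auth black
  ast gray
    cache gray
      net gray
      net black
    cache black
  ast black
  opt gray
    opt→lexer: lexer black — skip
    log gray
      core gray
        core→cache: cache black — skip
      core black
      log→net: net black — skip
      log→cfg: cfg is gray → back edge
Back edge closes the cycle cfg → opt → log → cfg; its vertices are {cfg, log, opt}.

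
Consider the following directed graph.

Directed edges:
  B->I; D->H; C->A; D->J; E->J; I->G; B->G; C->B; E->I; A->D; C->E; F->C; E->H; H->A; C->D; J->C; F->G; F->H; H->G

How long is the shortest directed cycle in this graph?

3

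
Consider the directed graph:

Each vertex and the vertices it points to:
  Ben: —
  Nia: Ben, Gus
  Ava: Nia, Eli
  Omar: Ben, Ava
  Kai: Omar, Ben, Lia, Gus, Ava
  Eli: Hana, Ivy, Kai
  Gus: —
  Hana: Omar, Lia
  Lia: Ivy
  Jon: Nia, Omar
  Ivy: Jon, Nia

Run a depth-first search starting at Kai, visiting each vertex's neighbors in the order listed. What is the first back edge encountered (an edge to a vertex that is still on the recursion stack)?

Hana→Omar

DFS from Kai (visiting each vertex's neighbors in the order listed); mark gray on enter, black on exit:
Kai gray
  Omar gray
    Ben gray
    Ben black
    Ava gray
      Nia gray
        Nia→Ben: Ben black — skip
        Gus gray
        Gus black
      Nia black
      Eli gray
        Hana gray
          Hana→Omar: Omar is gray → back edge
First back edge: Hana → Omar.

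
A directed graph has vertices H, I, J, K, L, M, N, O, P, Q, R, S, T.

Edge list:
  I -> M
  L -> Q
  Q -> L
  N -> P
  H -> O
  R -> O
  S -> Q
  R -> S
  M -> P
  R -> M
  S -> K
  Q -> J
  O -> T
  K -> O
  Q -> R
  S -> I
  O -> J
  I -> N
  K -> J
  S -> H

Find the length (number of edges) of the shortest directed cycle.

2

For each vertex v, BFS finds the shortest path from v back to v.
The shortest such closed walk is Q → L → Q, length 2.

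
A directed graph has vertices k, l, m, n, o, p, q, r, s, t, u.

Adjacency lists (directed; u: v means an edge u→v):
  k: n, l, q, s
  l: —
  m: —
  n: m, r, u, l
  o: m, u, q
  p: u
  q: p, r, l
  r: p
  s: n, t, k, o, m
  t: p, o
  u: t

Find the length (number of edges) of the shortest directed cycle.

2

For each vertex v, BFS finds the shortest path from v back to v.
The shortest such closed walk is s → k → s, length 2.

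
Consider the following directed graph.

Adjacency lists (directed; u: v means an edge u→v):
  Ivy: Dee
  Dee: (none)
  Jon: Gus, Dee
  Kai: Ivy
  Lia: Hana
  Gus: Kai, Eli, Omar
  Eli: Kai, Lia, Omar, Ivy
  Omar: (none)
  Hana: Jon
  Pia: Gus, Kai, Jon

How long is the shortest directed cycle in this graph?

For each vertex v, BFS finds the shortest path from v back to v.
The shortest such closed walk is Jon → Gus → Eli → Lia → Hana → Jon, length 5.

5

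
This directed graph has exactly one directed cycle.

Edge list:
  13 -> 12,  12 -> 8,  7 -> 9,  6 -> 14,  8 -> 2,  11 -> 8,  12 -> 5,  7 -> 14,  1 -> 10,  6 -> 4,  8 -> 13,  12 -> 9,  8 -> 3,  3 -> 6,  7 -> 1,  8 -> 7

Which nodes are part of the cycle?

DFS with gray/black marking from 8:
8 gray
  7 gray
    14 gray
    14 black
    1 gray
      10 gray
      10 black
    1 black
    9 gray
    9 black
  7 black
  13 gray
    12 gray
      12→9: 9 black — skip
      5 gray
      5 black
      12→8: 8 is gray → back edge
Back edge closes the cycle 8 → 13 → 12 → 8; its vertices are {8, 12, 13}.

8, 12, 13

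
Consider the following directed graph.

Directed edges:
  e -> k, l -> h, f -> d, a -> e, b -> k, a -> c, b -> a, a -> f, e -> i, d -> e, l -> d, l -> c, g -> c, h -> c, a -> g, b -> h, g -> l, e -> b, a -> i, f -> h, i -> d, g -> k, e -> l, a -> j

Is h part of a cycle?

No

h lies on a cycle iff there is a path from h back to itself.
Exploring from h, it never reaches itself; equivalently, its strongly connected component is a singleton.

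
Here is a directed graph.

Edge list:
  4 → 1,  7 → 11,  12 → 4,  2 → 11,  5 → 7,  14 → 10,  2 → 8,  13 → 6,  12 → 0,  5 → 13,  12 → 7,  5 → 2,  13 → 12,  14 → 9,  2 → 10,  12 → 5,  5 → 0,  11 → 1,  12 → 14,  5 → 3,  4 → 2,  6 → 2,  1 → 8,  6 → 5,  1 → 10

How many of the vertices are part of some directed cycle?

4

A vertex is on a directed cycle iff it belongs to a strongly connected component of size ≥ 2 (or has a self-loop).
The vertices on cycles are {5, 6, 12, 13} — 4 in total.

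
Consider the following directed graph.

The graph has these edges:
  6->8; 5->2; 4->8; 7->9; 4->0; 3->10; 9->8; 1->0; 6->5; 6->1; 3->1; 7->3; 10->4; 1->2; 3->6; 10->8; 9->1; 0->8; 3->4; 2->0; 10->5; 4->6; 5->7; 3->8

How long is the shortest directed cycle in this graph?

4

For each vertex v, BFS finds the shortest path from v back to v.
The shortest such closed walk is 7 → 3 → 10 → 5 → 7, length 4.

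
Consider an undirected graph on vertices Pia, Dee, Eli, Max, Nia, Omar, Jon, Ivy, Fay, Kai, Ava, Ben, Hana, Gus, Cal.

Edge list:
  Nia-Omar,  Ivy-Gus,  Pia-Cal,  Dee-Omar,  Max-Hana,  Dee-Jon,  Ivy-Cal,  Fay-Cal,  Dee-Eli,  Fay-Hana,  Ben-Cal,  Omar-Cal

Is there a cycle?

DFS, tracking each vertex's parent; an edge to a visited non-parent vertex closes a cycle.
Start from Omar:
visit Omar (parent –)
  visit Dee (parent Omar)
    Dee–Omar: parent, skip
    visit Eli (parent Dee)
      Eli–Dee: parent, skip
    visit Jon (parent Dee)
      Jon–Dee: parent, skip
  visit Cal (parent Omar)
    visit Ben (parent Cal)
      Ben–Cal: parent, skip
    Cal–Omar: parent, skip
    visit Ivy (parent Cal)
      Ivy–Cal: parent, skip
      visit Gus (parent Ivy)
        Gus–Ivy: parent, skip
    visit Pia (parent Cal)
      Pia–Cal: parent, skip
    visit Fay (parent Cal)
      visit Hana (parent Fay)
        visit Max (parent Hana)
          Max–Hana: parent, skip
        Hana–Fay: parent, skip
      Fay–Cal: parent, skip
  visit Nia (parent Omar)
    Nia–Omar: parent, skip
visit Kai (parent –)
visit Ava (parent –)
No non-parent visited neighbor found — the graph is a forest.

No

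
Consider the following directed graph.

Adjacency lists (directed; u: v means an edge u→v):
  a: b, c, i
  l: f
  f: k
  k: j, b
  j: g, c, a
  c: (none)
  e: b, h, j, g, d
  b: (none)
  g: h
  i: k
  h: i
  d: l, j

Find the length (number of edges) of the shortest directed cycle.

For each vertex v, BFS finds the shortest path from v back to v.
The shortest such closed walk is j → a → i → k → j, length 4.

4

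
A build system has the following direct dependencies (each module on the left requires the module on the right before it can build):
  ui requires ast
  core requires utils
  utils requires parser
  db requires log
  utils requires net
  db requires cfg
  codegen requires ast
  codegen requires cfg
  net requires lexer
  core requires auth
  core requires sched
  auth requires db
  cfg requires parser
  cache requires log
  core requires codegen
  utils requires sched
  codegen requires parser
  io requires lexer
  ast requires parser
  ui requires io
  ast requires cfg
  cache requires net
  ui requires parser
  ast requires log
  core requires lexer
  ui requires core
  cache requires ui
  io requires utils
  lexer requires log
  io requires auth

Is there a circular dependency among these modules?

No

DFS with white/gray/black marking, starting from cache:
cache gray
  net gray
    lexer gray
      log gray
      log black
    lexer black
  net black
  ui gray
    ast gray
      cfg gray
        parser gray
        parser black
      cfg black
      ast→parser: parser black — skip
      ast→log: log black — skip
    ast black
    ui→parser: parser black — skip
    core gray
      sched gray
      sched black
      auth gray
        db gray
          db→log: log black — skip
          db→cfg: cfg black — skip
        db black
      auth black
      core→lexer: lexer black — skip
      codegen gray
        codegen→ast: ast black — skip
        codegen→parser: parser black — skip
        codegen→cfg: cfg black — skip
      codegen black
      utils gray
        utils→sched: sched black — skip
        utils→net: net black — skip
        utils→parser: parser black — skip
      utils black
    core black
    io gray
      io→auth: auth black — skip
      io→lexer: lexer black — skip
      io→utils: utils black — skip
    io black
  ui black
  cache→log: log black — skip
cache black
Every edge goes to a white or black vertex — no back edge, so the graph is acyclic.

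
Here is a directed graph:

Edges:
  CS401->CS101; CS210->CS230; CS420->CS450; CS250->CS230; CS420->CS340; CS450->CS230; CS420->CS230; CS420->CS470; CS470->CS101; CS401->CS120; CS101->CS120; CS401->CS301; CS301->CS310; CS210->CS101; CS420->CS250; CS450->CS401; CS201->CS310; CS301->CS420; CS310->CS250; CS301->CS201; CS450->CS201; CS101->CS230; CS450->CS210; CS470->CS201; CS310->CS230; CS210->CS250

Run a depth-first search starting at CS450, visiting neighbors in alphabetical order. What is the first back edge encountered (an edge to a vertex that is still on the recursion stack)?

DFS from CS450 (visiting neighbors in alphabetical order); mark gray on enter, black on exit:
CS450 gray
  CS201 gray
    CS310 gray
      CS230 gray
      CS230 black
      CS250 gray
        CS250→CS230: CS230 black — skip
      CS250 black
    CS310 black
  CS201 black
  CS210 gray
    CS101 gray
      CS120 gray
      CS120 black
      CS101→CS230: CS230 black — skip
    CS101 black
    CS210→CS230: CS230 black — skip
    CS210→CS250: CS250 black — skip
  CS210 black
  CS450→CS230: CS230 black — skip
  CS401 gray
    CS401→CS101: CS101 black — skip
    CS401→CS120: CS120 black — skip
    CS301 gray
      CS301→CS201: CS201 black — skip
      CS301→CS310: CS310 black — skip
      CS420 gray
        CS420→CS230: CS230 black — skip
        CS420→CS250: CS250 black — skip
        CS340 gray
        CS340 black
        CS420→CS450: CS450 is gray → back edge
First back edge: CS420 → CS450.

CS420→CS450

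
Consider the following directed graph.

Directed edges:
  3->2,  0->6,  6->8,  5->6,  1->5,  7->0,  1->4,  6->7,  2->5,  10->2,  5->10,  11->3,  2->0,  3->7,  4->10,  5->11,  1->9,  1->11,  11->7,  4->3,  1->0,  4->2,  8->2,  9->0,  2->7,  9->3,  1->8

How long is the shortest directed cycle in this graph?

3

For each vertex v, BFS finds the shortest path from v back to v.
The shortest such closed walk is 5 → 10 → 2 → 5, length 3.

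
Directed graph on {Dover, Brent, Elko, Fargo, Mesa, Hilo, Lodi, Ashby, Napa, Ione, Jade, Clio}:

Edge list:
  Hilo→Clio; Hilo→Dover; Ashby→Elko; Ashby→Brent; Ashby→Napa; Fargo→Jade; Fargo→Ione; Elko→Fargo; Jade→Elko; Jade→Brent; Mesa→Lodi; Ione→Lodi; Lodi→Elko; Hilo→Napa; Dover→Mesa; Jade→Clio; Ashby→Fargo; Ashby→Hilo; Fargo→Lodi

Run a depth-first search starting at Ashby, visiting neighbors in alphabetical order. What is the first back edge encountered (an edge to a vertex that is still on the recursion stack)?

Lodi->Elko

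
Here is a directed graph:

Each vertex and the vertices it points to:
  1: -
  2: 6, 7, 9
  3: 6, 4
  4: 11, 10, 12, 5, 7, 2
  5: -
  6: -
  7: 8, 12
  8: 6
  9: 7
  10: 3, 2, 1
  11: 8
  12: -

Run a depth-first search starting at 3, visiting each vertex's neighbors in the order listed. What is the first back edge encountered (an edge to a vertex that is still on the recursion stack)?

DFS from 3 (visiting each vertex's neighbors in the order listed); mark gray on enter, black on exit:
3 gray
  6 gray
  6 black
  4 gray
    11 gray
      8 gray
        8→6: 6 black — skip
      8 black
    11 black
    10 gray
      10→3: 3 is gray → back edge
First back edge: 10 → 3.

10->3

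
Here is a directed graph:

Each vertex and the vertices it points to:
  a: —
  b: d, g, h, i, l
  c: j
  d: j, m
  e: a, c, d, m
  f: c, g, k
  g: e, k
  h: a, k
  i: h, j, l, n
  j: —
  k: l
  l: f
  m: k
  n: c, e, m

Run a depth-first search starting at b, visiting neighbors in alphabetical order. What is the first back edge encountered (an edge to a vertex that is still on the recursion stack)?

e→d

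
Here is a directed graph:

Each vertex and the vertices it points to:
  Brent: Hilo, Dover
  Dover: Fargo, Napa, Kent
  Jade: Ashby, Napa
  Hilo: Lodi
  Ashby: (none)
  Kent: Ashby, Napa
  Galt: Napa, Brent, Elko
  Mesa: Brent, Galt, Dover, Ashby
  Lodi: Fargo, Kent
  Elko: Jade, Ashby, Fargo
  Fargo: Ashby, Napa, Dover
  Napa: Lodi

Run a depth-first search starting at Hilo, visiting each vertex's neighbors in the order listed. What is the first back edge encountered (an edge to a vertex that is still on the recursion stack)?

Napa→Lodi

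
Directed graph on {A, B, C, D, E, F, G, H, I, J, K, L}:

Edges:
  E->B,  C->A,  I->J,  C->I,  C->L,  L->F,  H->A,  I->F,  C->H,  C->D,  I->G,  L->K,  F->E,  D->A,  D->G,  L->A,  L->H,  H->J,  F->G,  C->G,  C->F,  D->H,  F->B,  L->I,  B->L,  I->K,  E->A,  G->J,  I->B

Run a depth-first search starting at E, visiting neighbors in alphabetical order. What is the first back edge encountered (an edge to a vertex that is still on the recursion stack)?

F->B

DFS from E (visiting neighbors in alphabetical order); mark gray on enter, black on exit:
E gray
  A gray
  A black
  B gray
    L gray
      L→A: A black — skip
      F gray
        F→B: B is gray → back edge
First back edge: F → B.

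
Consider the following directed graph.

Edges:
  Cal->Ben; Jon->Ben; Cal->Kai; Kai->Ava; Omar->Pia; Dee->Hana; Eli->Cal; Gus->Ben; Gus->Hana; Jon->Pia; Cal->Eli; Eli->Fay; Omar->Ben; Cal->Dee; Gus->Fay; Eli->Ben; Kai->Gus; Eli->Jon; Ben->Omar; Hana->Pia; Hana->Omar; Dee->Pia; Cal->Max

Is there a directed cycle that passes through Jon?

No

Jon lies on a cycle iff there is a path from Jon back to itself.
Exploring from Jon, it never reaches itself; equivalently, its strongly connected component is a singleton.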